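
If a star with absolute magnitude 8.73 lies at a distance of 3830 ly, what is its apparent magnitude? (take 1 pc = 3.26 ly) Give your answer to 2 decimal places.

d = 3830 ly / 3.26 = 1175 pc
m = M + 5 log₁₀ d − 5 = 8.73 + 5·3.0700 − 5 = 19.080

m ≈ 19.08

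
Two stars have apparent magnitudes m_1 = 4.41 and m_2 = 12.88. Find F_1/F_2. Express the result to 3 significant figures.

Magnitude difference = -8.47
Flux ratio = 10^(−0.4 Δm) = 10^(−0.4 × -8.47) = 10^3.388 = 2443

F_1/F_2 ≈ 2440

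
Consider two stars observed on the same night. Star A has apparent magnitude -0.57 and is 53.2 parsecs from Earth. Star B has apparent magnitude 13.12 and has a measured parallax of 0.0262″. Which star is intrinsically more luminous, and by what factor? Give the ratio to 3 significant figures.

Star A: M = m − 5 log₁₀ d + 5 = -0.57 − 5·1.7259 + 5 = -4.200
Star B: d = 1/p = 1/0.0262″ = 38.17 pc
Star B: M = m − 5 log₁₀ d + 5 = 13.12 − 5·1.5817 + 5 = 10.212
ΔM = M_A − M_B = -4.200 − (10.212) = -14.411; smaller M is more luminous → Star A.
L ratio = 10^(0.4 |ΔM|) = 10^5.764 = 581300

Star A is more luminous, by a factor of 581000.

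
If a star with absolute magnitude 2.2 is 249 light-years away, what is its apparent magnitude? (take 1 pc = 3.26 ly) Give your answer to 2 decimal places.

d = 249 ly / 3.26 = 76.38 pc
m = M + 5 log₁₀ d − 5 = 2.2 + 5·1.8830 − 5 = 6.615

m ≈ 6.61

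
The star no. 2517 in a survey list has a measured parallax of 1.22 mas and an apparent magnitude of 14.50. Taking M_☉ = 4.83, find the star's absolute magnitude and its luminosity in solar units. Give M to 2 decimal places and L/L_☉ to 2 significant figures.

M ≈ 4.93; L/L_☉ ≈ 0.91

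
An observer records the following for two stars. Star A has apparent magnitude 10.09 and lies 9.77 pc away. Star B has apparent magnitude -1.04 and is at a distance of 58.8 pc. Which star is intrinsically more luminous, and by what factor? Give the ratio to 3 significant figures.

Star B is more luminous, by a factor of 1.03×10^6.

Star A: M = m − 5 log₁₀ d + 5 = 10.09 − 5·0.9899 + 5 = 10.141
Star B: M = m − 5 log₁₀ d + 5 = -1.04 − 5·1.7694 + 5 = -4.887
ΔM = M_A − M_B = 10.141 − (-4.887) = 15.027; smaller M is more luminous → Star B.
L ratio = 10^(0.4 |ΔM|) = 10^6.011 = 1.026×10^6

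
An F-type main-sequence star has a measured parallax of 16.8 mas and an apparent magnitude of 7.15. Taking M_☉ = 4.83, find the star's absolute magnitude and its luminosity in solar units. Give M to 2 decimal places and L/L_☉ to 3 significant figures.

d = 1/p = 1000/16.8 mas = 59.52 pc
M = m − 5 log₁₀ d + 5 = 7.15 − 5·1.7747 + 5 = 3.277
M − M_☉ = 3.277 − 4.83 = -1.553
L/L_☉ = 10^(−0.4 × -1.553) = 4.182

M ≈ 3.28; L/L_☉ ≈ 4.18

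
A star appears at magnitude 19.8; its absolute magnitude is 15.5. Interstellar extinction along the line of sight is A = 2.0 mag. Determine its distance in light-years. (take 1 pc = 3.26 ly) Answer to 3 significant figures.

m − M = 5 log₁₀(d/10 pc) + A  ⇒  19.8 − (15.5) − 2.0 = 5 log₁₀(d/10)
2.300 = 5 log₁₀(d/10)
log₁₀ d = (m − M − A)/5 + 1 = 1.4600
d = 10^1.4600 = 28.84 pc
= 94.02 ly

d ≈ 94.0 ly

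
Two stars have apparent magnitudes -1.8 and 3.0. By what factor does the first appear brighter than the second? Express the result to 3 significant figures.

83.2

Δm = -1.8 − (3.0) = -4.8
Flux ratio = 10^(−0.4 Δm) = 10^(−0.4 × -4.8) = 10^1.920 = 83.18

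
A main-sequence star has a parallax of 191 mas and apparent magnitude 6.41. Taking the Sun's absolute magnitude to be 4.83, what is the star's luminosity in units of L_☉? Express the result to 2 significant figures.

d = 1/p = 1000/191 mas = 5.236 pc
M = m − 5 log₁₀ d + 5 = 6.41 − 5·0.7190 + 5 = 7.815
M − M_☉ = 7.815 − 4.83 = 2.985
L/L_☉ = 10^(−0.4 × 2.985) = 0.06396

L/L_☉ ≈ 0.064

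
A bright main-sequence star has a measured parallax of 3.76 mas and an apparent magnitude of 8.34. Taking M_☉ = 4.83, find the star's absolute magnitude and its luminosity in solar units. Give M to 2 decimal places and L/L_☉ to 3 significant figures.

d = 1/p = 1000/3.76 mas = 266.0 pc
M = m − 5 log₁₀ d + 5 = 8.34 − 5·2.4248 + 5 = 1.216
M − M_☉ = 1.216 − 4.83 = -3.614
L/L_☉ = 10^(−0.4 × -3.614) = 27.90

M ≈ 1.22; L/L_☉ ≈ 27.9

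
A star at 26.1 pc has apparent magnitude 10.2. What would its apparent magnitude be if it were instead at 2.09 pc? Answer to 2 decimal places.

m ≈ 4.72

Flux ∝ 1/d², so Δm = 5 log₁₀(d₂/d₁) = 5 log₁₀(2.09/26.1) = -5.482
m₂ = m₁ + Δm = 10.2 + (-5.482) = 4.718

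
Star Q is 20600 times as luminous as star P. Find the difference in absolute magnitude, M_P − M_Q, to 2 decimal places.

Pogson: ΔM = −2.5 log₁₀(ratio) = −2.5 log₁₀(20600) = −2.5 × 4.3139 = -10.785
Star Q is brighter so has the smaller magnitude: M_P − M_Q is positive.

M_P − M_Q ≈ 10.78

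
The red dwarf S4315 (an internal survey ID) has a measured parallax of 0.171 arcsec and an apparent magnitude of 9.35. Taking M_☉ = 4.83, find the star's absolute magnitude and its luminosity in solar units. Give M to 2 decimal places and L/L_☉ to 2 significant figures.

d = 1/p = 1/0.171″ = 5.848 pc
M = m − 5 log₁₀ d + 5 = 9.35 − 5·0.7670 + 5 = 10.515
M − M_☉ = 10.515 − 4.83 = 5.685
L/L_☉ = 10^(−0.4 × 5.685) = 5.321×10^-3

M ≈ 10.51; L/L_☉ ≈ 5.3×10^-3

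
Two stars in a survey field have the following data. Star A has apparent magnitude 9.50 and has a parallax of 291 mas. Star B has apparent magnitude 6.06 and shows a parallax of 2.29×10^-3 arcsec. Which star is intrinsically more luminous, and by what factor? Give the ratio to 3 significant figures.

Star A: p = 291 mas = 0.291″ → d = 1/p = 3.436 pc
Star A: M = m − 5 log₁₀ d + 5 = 9.50 − 5·0.5361 + 5 = 11.819
Star B: d = 1/p = 1/2.29×10^-3″ = 436.7 pc
Star B: M = m − 5 log₁₀ d + 5 = 6.06 − 5·2.6402 + 5 = -2.141
ΔM = M_A − M_B = 11.819 − (-2.141) = 13.960; smaller M is more luminous → Star B.
L ratio = 10^(0.4 |ΔM|) = 10^5.584 = 383800

Star B is more luminous, by a factor of 384000.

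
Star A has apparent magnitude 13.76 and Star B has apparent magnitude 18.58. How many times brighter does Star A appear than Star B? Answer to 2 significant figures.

85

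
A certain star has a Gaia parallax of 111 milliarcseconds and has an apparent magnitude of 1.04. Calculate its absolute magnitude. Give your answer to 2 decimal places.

p = 111 mas = 0.111″ → d = 1/p = 9.009 pc
5 log₁₀(d/10 pc) = 5 log₁₀(9.009) − 5 = -0.227
M = m − 5 log₁₀(d/10) = 1.04 + 0.227 = 1.267

M ≈ 1.27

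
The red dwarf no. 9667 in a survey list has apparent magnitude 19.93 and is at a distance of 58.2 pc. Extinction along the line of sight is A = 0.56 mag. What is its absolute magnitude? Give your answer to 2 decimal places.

5 log₁₀(d/10 pc) = 5 log₁₀(58.20) − 5 = 3.825
M = m − 5 log₁₀(d/10) − A = 19.93 − 3.825 − 0.56 = 15.545

M ≈ 15.55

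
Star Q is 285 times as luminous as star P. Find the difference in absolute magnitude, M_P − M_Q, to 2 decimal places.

M_P − M_Q ≈ 6.14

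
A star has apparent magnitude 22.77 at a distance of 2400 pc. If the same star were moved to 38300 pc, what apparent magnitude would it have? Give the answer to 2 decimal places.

m ≈ 28.78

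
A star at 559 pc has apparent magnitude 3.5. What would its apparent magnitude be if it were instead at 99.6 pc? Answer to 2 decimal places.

Flux ∝ 1/d², so Δm = 5 log₁₀(d₂/d₁) = 5 log₁₀(99.6/559) = -3.746
m₂ = m₁ + Δm = 3.5 + (-3.746) = -0.246

m ≈ -0.25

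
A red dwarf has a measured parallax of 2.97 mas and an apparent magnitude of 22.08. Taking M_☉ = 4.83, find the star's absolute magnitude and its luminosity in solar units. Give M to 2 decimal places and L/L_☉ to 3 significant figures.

M ≈ 14.44; L/L_☉ ≈ 1.43×10^-4

d = 1/p = 1000/2.97 mas = 336.7 pc
M = m − 5 log₁₀ d + 5 = 22.08 − 5·2.5272 + 5 = 14.444
M − M_☉ = 14.444 − 4.83 = 9.614
L/L_☉ = 10^(−0.4 × 9.614) = 1.427×10^-4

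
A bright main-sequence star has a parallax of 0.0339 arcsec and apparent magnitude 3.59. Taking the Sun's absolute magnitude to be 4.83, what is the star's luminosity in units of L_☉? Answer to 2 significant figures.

L/L_☉ ≈ 27

d = 1/p = 1/0.0339″ = 29.50 pc
M = m − 5 log₁₀ d + 5 = 3.59 − 5·1.4698 + 5 = 1.241
M − M_☉ = 1.241 − 4.83 = -3.589
L/L_☉ = 10^(−0.4 × -3.589) = 27.26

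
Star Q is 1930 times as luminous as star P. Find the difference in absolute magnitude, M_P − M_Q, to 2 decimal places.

Pogson: ΔM = −2.5 log₁₀(ratio) = −2.5 log₁₀(1930) = −2.5 × 3.2856 = -8.214
Star Q is brighter so has the smaller magnitude: M_P − M_Q is positive.

M_P − M_Q ≈ 8.21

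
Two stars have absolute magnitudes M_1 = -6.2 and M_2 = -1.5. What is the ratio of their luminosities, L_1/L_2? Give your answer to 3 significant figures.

L_1/L_2 ≈ 75.9

ΔM = M_1 − M_2 = -4.7
L_1/L_2 = 10^(−0.4 ΔM) = 10^1.880 = 75.86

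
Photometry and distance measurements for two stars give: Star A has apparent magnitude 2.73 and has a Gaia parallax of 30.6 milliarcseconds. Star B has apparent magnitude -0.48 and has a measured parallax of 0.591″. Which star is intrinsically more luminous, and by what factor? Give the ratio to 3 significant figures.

Star A: p = 30.6 mas = 0.0306″ → d = 1/p = 32.68 pc
Star A: M = m − 5 log₁₀ d + 5 = 2.73 − 5·1.5143 + 5 = 0.159
Star B: d = 1/p = 1/0.591″ = 1.692 pc
Star B: M = m − 5 log₁₀ d + 5 = -0.48 − 5·0.2284 + 5 = 3.378
ΔM = M_A − M_B = 0.159 − (3.378) = -3.219; smaller M is more luminous → Star A.
L ratio = 10^(0.4 |ΔM|) = 10^1.288 = 19.40

Star A is more luminous, by a factor of 19.4.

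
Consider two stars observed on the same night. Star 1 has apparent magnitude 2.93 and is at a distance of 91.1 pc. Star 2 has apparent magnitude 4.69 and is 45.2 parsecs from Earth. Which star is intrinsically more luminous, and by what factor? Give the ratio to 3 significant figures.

Star 1: M = m − 5 log₁₀ d + 5 = 2.93 − 5·1.9595 + 5 = -1.868
Star 2: M = m − 5 log₁₀ d + 5 = 4.69 − 5·1.6551 + 5 = 1.414
ΔM = M_1 − M_2 = -1.868 − (1.414) = -3.282; smaller M is more luminous → Star 1.
L ratio = 10^(0.4 |ΔM|) = 10^1.313 = 20.55

Star 1 is more luminous, by a factor of 20.5.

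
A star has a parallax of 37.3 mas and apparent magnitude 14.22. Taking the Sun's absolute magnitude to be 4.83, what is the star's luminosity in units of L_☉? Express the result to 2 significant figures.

L/L_☉ ≈ 1.3×10^-3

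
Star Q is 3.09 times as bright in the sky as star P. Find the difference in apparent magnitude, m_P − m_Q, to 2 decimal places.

m_P − m_Q ≈ 1.22

Pogson: Δm = −2.5 log₁₀(ratio) = −2.5 log₁₀(3.09) = −2.5 × 0.4900 = -1.225
Star Q is brighter so has the smaller magnitude: m_P − m_Q is positive.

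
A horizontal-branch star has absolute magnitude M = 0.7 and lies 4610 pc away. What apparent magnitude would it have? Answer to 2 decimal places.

m ≈ 14.02

m = M + 5 log₁₀ d − 5 = 0.7 + 5·3.6637 − 5 = 14.019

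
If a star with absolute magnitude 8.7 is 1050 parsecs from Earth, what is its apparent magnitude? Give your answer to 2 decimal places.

m ≈ 18.81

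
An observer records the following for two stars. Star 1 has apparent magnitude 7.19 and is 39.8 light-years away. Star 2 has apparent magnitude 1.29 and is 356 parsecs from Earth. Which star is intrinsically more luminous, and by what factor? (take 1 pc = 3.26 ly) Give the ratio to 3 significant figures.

Star 2 is more luminous, by a factor of 195000.

Star 1: d = 39.8 ly / 3.26 = 12.21 pc
Star 1: M = m − 5 log₁₀ d + 5 = 7.19 − 5·1.0867 + 5 = 6.757
Star 2: M = m − 5 log₁₀ d + 5 = 1.29 − 5·2.5514 + 5 = -6.467
ΔM = M_1 − M_2 = 6.757 − (-6.467) = 13.224; smaller M is more luminous → Star 2.
L ratio = 10^(0.4 |ΔM|) = 10^5.290 = 194800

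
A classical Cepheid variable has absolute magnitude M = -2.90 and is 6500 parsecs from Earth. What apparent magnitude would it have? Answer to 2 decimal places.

m ≈ 11.16

m = M + 5 log₁₀ d − 5 = -2.90 + 5·3.8129 − 5 = 11.165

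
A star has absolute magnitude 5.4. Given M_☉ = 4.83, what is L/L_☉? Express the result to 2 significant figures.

M − M_☉ = 5.4 − 4.83 = 0.570
L/L_☉ = 10^(−0.4 (M − M_☉)) = 10^-0.228 = 0.5916

L/L_☉ ≈ 0.59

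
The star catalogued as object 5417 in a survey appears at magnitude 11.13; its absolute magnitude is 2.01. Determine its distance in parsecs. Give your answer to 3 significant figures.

μ = m − M = 9.120
m − M = 5 log₁₀ d − 5
log₁₀ d = (m − M)/5 + 1 = 2.8240
d = 10^2.8240 = 666.8 pc

d ≈ 667 pc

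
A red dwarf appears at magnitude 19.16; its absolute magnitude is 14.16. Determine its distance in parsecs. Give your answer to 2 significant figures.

Distance modulus: m − M = 19.16 − (14.16) = 5.000
m − M = 5 log₁₀ d − 5
log₁₀ d = (m − M)/5 + 1 = 2.0000
d = 10^2.0000 = 100.0 pc

d ≈ 100 pc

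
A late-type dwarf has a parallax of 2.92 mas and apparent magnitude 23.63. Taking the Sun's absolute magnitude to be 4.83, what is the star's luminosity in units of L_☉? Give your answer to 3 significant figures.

L/L_☉ ≈ 3.54×10^-5

d = 1/p = 1000/2.92 mas = 342.5 pc
M = m − 5 log₁₀ d + 5 = 23.63 − 5·2.5346 + 5 = 15.957
M − M_☉ = 15.957 − 4.83 = 11.127
L/L_☉ = 10^(−0.4 × 11.127) = 3.542×10^-5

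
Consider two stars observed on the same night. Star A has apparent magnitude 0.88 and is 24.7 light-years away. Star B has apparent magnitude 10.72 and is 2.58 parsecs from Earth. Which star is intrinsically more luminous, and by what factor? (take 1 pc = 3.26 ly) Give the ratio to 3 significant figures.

Star A is more luminous, by a factor of 74400.

Star A: d = 24.7 ly / 3.26 = 7.577 pc
Star A: M = m − 5 log₁₀ d + 5 = 0.88 − 5·0.8795 + 5 = 1.483
Star B: M = m − 5 log₁₀ d + 5 = 10.72 − 5·0.4116 + 5 = 13.662
ΔM = M_A − M_B = 1.483 − (13.662) = -12.179; smaller M is more luminous → Star A.
L ratio = 10^(0.4 |ΔM|) = 10^4.872 = 74430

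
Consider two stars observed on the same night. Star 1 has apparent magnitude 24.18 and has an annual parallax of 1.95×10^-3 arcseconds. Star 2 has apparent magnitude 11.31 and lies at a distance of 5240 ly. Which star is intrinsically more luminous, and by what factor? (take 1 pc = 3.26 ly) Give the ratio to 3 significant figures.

Star 2 is more luminous, by a factor of 1.38×10^6.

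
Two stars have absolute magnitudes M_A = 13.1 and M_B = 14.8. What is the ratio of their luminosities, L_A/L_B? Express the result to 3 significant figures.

L_A/L_B ≈ 4.79

ΔM = M_A − M_B = -1.7
L_A/L_B = 10^(−0.4 ΔM) = 10^0.680 = 4.786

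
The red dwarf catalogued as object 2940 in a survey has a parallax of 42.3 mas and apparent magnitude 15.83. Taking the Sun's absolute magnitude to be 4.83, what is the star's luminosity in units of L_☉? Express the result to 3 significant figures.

d = 1/p = 1000/42.3 mas = 23.64 pc
M = m − 5 log₁₀ d + 5 = 15.83 − 5·1.3737 + 5 = 13.962
M − M_☉ = 13.962 − 4.83 = 9.132
L/L_☉ = 10^(−0.4 × 9.132) = 2.225×10^-4

L/L_☉ ≈ 2.22×10^-4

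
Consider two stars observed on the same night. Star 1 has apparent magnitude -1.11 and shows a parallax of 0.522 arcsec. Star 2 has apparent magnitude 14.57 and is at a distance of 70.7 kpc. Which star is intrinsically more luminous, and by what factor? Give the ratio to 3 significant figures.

Star 1: d = 1/p = 1/0.522″ = 1.916 pc
Star 1: M = m − 5 log₁₀ d + 5 = -1.11 − 5·0.2823 + 5 = 2.478
Star 2: d = 70.7 kpc = 70700 pc
Star 2: M = m − 5 log₁₀ d + 5 = 14.57 − 5·4.8494 + 5 = -4.677
ΔM = M_1 − M_2 = 2.478 − (-4.677) = 7.155; smaller M is more luminous → Star 2.
L ratio = 10^(0.4 |ΔM|) = 10^2.862 = 728.1

Star 2 is more luminous, by a factor of 728.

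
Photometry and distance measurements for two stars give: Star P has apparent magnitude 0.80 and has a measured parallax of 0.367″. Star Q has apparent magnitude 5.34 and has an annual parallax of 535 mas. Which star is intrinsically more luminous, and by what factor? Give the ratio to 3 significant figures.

Star P is more luminous, by a factor of 139.

Star P: d = 1/p = 1/0.367″ = 2.725 pc
Star P: M = m − 5 log₁₀ d + 5 = 0.80 − 5·0.4353 + 5 = 3.623
Star Q: p = 535 mas = 0.535″ → d = 1/p = 1.869 pc
Star Q: M = m − 5 log₁₀ d + 5 = 5.34 − 5·0.2716 + 5 = 8.982
ΔM = M_P − M_Q = 3.623 − (8.982) = -5.358; smaller M is more luminous → Star P.
L ratio = 10^(0.4 |ΔM|) = 10^2.143 = 139.1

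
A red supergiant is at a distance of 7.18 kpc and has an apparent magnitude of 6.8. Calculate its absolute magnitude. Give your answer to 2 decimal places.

d = 7.18 kpc = 7180 pc
5 log₁₀(d/10 pc) = 5 log₁₀(7180) − 5 = 14.281
M = m − 5 log₁₀(d/10) = 6.8 − 14.281 = -7.481

M ≈ -7.48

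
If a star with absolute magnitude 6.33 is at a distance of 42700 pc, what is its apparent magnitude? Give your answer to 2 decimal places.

m ≈ 24.48

m = M + 5 log₁₀ d − 5 = 6.33 + 5·4.6304 − 5 = 24.482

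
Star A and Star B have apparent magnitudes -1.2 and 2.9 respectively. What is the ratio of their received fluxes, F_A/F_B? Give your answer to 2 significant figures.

F_A/F_B ≈ 44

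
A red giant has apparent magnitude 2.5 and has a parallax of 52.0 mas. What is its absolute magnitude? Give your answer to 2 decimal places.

M ≈ 1.08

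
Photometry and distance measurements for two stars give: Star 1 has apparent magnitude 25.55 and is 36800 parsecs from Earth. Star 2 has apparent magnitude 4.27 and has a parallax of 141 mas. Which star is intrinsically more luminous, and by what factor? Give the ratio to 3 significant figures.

Star 1: M = m − 5 log₁₀ d + 5 = 25.55 − 5·4.5658 + 5 = 7.721
Star 2: p = 141 mas = 0.141″ → d = 1/p = 7.092 pc
Star 2: M = m − 5 log₁₀ d + 5 = 4.27 − 5·0.8508 + 5 = 5.016
ΔM = M_1 − M_2 = 7.721 − (5.016) = 2.705; smaller M is more luminous → Star 2.
L ratio = 10^(0.4 |ΔM|) = 10^1.082 = 12.07

Star 2 is more luminous, by a factor of 12.1.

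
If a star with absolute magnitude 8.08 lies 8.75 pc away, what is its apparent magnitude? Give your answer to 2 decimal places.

m = M + 5 log₁₀ d − 5 = 8.08 + 5·0.9420 − 5 = 7.790

m ≈ 7.79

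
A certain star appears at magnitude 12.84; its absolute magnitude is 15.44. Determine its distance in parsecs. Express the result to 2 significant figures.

d ≈ 3.0 pc

μ = m − M = -2.600
m − M = 5 log₁₀ d − 5
log₁₀ d = (m − M)/5 + 1 = 0.4800
d = 10^0.4800 = 3.020 pc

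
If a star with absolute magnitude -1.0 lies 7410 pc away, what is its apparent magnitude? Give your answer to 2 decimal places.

m ≈ 13.35

m = M + 5 log₁₀ d − 5 = -1.0 + 5·3.8698 − 5 = 13.349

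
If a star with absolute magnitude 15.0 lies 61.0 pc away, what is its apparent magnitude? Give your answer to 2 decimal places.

m = M + 5 log₁₀ d − 5 = 15.0 + 5·1.7853 − 5 = 18.927

m ≈ 18.93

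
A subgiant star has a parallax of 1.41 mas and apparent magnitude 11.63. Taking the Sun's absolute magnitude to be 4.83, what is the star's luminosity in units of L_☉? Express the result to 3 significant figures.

d = 1/p = 1000/1.41 mas = 709.2 pc
M = m − 5 log₁₀ d + 5 = 11.63 − 5·2.8508 + 5 = 2.376
M − M_☉ = 2.376 − 4.83 = -2.454
L/L_☉ = 10^(−0.4 × -2.454) = 9.584

L/L_☉ ≈ 9.58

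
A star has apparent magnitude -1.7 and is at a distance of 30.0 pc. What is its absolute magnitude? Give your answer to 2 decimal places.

5 log₁₀(d/10 pc) = 5 log₁₀(30.00) − 5 = 2.386
M = m − 5 log₁₀(d/10) = -1.7 − 2.386 = -4.086

M ≈ -4.09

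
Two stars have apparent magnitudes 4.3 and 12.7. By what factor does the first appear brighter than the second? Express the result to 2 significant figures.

2300

Magnitude difference = -8.4
Flux ratio = 10^(−0.4 Δm) = 10^(−0.4 × -8.4) = 10^3.360 = 2291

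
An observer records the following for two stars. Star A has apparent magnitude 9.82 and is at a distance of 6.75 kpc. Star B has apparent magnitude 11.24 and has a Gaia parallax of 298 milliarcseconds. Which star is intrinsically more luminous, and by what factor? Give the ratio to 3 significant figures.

Star A: d = 6.75 kpc = 6750 pc
Star A: M = m − 5 log₁₀ d + 5 = 9.82 − 5·3.8293 + 5 = -4.327
Star B: p = 298 mas = 0.298″ → d = 1/p = 3.356 pc
Star B: M = m − 5 log₁₀ d + 5 = 11.24 − 5·0.5258 + 5 = 13.611
ΔM = M_A − M_B = -4.327 − (13.611) = -17.938; smaller M is more luminous → Star A.
L ratio = 10^(0.4 |ΔM|) = 10^7.175 = 1.496×10^7

Star A is more luminous, by a factor of 1.50×10^7.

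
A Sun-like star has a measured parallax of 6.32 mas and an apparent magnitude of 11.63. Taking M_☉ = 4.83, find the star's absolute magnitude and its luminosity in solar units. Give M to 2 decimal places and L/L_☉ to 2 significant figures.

M ≈ 5.63; L/L_☉ ≈ 0.48

d = 1/p = 1000/6.32 mas = 158.2 pc
M = m − 5 log₁₀ d + 5 = 11.63 − 5·2.1993 + 5 = 5.634
M − M_☉ = 5.634 − 4.83 = 0.804
L/L_☉ = 10^(−0.4 × 0.804) = 0.4771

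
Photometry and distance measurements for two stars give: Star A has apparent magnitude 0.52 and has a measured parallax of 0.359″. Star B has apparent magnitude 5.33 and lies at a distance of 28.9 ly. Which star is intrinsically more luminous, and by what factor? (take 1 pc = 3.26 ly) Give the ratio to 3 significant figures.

Star A is more luminous, by a factor of 8.29.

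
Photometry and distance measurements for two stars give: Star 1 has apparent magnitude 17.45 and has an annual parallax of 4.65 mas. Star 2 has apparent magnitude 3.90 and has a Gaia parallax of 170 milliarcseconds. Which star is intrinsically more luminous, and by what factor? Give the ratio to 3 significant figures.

Star 2 is more luminous, by a factor of 197.

Star 1: p = 4.65 mas = 4.65×10^-3″ → d = 1/p = 215.1 pc
Star 1: M = m − 5 log₁₀ d + 5 = 17.45 − 5·2.3325 + 5 = 10.787
Star 2: p = 170 mas = 0.170″ → d = 1/p = 5.882 pc
Star 2: M = m − 5 log₁₀ d + 5 = 3.90 − 5·0.7696 + 5 = 5.052
ΔM = M_1 − M_2 = 10.787 − (5.052) = 5.735; smaller M is more luminous → Star 2.
L ratio = 10^(0.4 |ΔM|) = 10^2.294 = 196.8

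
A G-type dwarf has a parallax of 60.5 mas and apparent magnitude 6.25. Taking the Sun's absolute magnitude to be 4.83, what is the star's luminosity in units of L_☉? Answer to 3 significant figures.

d = 1/p = 1000/60.5 mas = 16.53 pc
M = m − 5 log₁₀ d + 5 = 6.25 − 5·1.2182 + 5 = 5.159
M − M_☉ = 5.159 − 4.83 = 0.329
L/L_☉ = 10^(−0.4 × 0.329) = 0.7387

L/L_☉ ≈ 0.739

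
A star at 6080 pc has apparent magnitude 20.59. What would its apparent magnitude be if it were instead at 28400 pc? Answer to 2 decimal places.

Flux ∝ 1/d², so Δm = 5 log₁₀(d₂/d₁) = 5 log₁₀(28400/6080) = 3.347
m₂ = m₁ + Δm = 20.59 + (3.347) = 23.937

m ≈ 23.94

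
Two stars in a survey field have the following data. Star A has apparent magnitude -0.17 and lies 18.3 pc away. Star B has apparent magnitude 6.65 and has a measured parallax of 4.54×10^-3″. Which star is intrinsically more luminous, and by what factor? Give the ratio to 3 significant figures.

Star A is more luminous, by a factor of 3.69.

Star A: M = m − 5 log₁₀ d + 5 = -0.17 − 5·1.2625 + 5 = -1.482
Star B: d = 1/p = 1/4.54×10^-3″ = 220.3 pc
Star B: M = m − 5 log₁₀ d + 5 = 6.65 − 5·2.3429 + 5 = -0.065
ΔM = M_A − M_B = -1.482 − (-0.065) = -1.418; smaller M is more luminous → Star A.
L ratio = 10^(0.4 |ΔM|) = 10^0.567 = 3.690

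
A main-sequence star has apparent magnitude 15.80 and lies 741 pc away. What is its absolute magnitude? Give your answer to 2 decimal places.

M ≈ 6.45

5 log₁₀(d/10 pc) = 5 log₁₀(741.0) − 5 = 9.349
M = m − 5 log₁₀(d/10) = 15.80 − 9.349 = 6.451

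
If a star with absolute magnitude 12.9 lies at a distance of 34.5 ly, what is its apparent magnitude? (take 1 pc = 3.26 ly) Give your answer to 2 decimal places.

m ≈ 13.02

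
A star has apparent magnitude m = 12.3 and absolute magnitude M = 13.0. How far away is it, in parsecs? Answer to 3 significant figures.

Distance modulus: m − M = 12.3 − (13.0) = -0.700
m − M = 5 log₁₀ d − 5
log₁₀ d = (m − M)/5 + 1 = 0.8600
d = 10^0.8600 = 7.244 pc

d ≈ 7.24 pc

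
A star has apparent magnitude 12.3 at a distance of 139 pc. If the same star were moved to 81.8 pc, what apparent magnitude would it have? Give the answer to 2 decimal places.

m ≈ 11.15

Flux ∝ 1/d², so Δm = 5 log₁₀(d₂/d₁) = 5 log₁₀(81.8/139) = -1.151
m₂ = m₁ + Δm = 12.3 + (-1.151) = 11.149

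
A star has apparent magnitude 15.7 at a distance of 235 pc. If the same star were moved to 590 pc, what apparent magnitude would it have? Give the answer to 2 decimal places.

Flux ∝ 1/d², so Δm = 5 log₁₀(d₂/d₁) = 5 log₁₀(590/235) = 1.999
m₂ = m₁ + Δm = 15.7 + (1.999) = 17.699

m ≈ 17.70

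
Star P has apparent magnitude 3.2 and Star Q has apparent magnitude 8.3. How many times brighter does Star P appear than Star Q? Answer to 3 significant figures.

110

Magnitude difference = -5.1
Flux ratio = 10^(−0.4 Δm) = 10^(−0.4 × -5.1) = 10^2.040 = 109.6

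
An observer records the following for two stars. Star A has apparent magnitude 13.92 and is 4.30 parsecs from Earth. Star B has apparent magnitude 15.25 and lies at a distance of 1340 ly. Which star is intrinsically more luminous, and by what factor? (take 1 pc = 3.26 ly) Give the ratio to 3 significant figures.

Star A: M = m − 5 log₁₀ d + 5 = 13.92 − 5·0.6335 + 5 = 15.753
Star B: d = 1340 ly / 3.26 = 411.0 pc
Star B: M = m − 5 log₁₀ d + 5 = 15.25 − 5·2.6139 + 5 = 7.181
ΔM = M_A − M_B = 15.753 − (7.181) = 8.572; smaller M is more luminous → Star B.
L ratio = 10^(0.4 |ΔM|) = 10^3.429 = 2684

Star B is more luminous, by a factor of 2680.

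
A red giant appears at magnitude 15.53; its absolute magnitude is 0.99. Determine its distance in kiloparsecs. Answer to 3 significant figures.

μ = m − M = 14.540
m − M = 5 log₁₀ d − 5
log₁₀ d = (m − M)/5 + 1 = 3.9080
d = 10^3.9080 = 8091 pc
= 8.091 kpc

d ≈ 8.09 kpc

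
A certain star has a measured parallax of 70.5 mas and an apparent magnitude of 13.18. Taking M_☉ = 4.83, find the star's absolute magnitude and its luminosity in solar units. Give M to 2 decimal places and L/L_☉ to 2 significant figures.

M ≈ 12.42; L/L_☉ ≈ 9.2×10^-4

d = 1/p = 1000/70.5 mas = 14.18 pc
M = m − 5 log₁₀ d + 5 = 13.18 − 5·1.1518 + 5 = 12.421
M − M_☉ = 12.421 − 4.83 = 7.591
L/L_☉ = 10^(−0.4 × 7.591) = 9.196×10^-4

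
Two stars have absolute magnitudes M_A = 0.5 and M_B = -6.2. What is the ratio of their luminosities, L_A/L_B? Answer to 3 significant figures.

L_A/L_B ≈ 2.09×10^-3

ΔM = M_A − M_B = 6.7
L_A/L_B = 10^(−0.4 ΔM) = 10^-2.680 = 2.089×10^-3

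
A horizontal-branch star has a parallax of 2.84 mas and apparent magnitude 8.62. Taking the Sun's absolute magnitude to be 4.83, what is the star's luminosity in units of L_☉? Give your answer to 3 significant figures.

L/L_☉ ≈ 37.8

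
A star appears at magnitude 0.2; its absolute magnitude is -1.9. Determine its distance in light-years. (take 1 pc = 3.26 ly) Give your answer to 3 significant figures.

μ = m − M = 2.100
m − M = 5 log₁₀ d − 5
log₁₀ d = (m − M)/5 + 1 = 1.4200
d = 10^1.4200 = 26.30 pc
= 85.75 ly

d ≈ 85.7 ly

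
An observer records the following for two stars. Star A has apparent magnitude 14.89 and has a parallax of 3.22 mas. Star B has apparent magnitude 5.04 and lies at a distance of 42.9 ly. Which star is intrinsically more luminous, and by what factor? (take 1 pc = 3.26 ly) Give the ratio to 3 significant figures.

Star B is more luminous, by a factor of 15.6.

Star A: p = 3.22 mas = 3.22×10^-3″ → d = 1/p = 310.6 pc
Star A: M = m − 5 log₁₀ d + 5 = 14.89 − 5·2.4921 + 5 = 7.429
Star B: d = 42.9 ly / 3.26 = 13.16 pc
Star B: M = m − 5 log₁₀ d + 5 = 5.04 − 5·1.1192 + 5 = 4.444
ΔM = M_A − M_B = 7.429 − (4.444) = 2.985; smaller M is more luminous → Star B.
L ratio = 10^(0.4 |ΔM|) = 10^1.194 = 15.64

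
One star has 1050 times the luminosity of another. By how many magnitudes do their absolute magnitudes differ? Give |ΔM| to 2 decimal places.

|ΔM| ≈ 7.55

Pogson: ΔM = −2.5 log₁₀(ratio) = −2.5 log₁₀(1050) = −2.5 × 3.0212 = -7.553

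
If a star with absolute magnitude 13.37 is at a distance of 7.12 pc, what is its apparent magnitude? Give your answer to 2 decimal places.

m = M + 5 log₁₀ d − 5 = 13.37 + 5·0.8525 − 5 = 12.632

m ≈ 12.63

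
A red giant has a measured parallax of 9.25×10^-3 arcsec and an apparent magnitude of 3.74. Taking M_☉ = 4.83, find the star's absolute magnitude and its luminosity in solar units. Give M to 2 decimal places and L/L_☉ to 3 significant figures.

d = 1/p = 1/9.25×10^-3″ = 108.1 pc
M = m − 5 log₁₀ d + 5 = 3.74 − 5·2.0339 + 5 = -1.429
M − M_☉ = -1.429 − 4.83 = -6.259
L/L_☉ = 10^(−0.4 × -6.259) = 318.9

M ≈ -1.43; L/L_☉ ≈ 319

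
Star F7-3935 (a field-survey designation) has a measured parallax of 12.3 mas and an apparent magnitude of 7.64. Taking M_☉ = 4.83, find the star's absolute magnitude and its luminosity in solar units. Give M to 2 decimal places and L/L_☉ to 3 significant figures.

M ≈ 3.09; L/L_☉ ≈ 4.97

d = 1/p = 1000/12.3 mas = 81.30 pc
M = m − 5 log₁₀ d + 5 = 7.64 − 5·1.9101 + 5 = 3.090
M − M_☉ = 3.090 − 4.83 = -1.740
L/L_☉ = 10^(−0.4 × -1.740) = 4.968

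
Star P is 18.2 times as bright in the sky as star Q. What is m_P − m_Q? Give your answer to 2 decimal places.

m_P − m_Q ≈ -3.15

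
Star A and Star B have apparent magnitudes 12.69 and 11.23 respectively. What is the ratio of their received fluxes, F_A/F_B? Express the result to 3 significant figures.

F_A/F_B ≈ 0.261

Magnitude difference = 1.46
Flux ratio = 10^(−0.4 Δm) = 10^(−0.4 × 1.46) = 10^-0.584 = 0.2606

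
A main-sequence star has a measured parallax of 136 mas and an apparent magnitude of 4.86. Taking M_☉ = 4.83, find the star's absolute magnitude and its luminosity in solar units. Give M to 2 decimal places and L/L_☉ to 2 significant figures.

d = 1/p = 1000/136 mas = 7.353 pc
M = m − 5 log₁₀ d + 5 = 4.86 − 5·0.8665 + 5 = 5.528
M − M_☉ = 5.528 − 4.83 = 0.698
L/L_☉ = 10^(−0.4 × 0.698) = 0.5259

M ≈ 5.53; L/L_☉ ≈ 0.53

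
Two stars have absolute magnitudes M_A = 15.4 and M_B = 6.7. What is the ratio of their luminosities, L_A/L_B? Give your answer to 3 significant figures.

L_A/L_B ≈ 3.31×10^-4

ΔM = M_A − M_B = 8.7
L_A/L_B = 10^(−0.4 ΔM) = 10^-3.480 = 3.311×10^-4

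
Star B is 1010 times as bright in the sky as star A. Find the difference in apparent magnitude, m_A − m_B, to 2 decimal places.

Pogson: Δm = −2.5 log₁₀(ratio) = −2.5 log₁₀(1010) = −2.5 × 3.0043 = -7.511
Star B is brighter so has the smaller magnitude: m_A − m_B is positive.

m_A − m_B ≈ 7.51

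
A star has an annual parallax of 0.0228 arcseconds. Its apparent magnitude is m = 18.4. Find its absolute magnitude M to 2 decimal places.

d = 1/p = 1/0.0228″ = 43.86 pc
5 log₁₀(d/10 pc) = 5 log₁₀(43.86) − 5 = 3.210
M = m − 5 log₁₀(d/10) = 18.4 − 3.210 = 15.190

M ≈ 15.19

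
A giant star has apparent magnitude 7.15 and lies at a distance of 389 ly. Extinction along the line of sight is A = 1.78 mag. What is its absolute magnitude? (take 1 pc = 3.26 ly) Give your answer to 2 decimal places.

M ≈ -0.01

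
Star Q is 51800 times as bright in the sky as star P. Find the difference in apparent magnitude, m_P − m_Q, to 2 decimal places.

m_P − m_Q ≈ 11.79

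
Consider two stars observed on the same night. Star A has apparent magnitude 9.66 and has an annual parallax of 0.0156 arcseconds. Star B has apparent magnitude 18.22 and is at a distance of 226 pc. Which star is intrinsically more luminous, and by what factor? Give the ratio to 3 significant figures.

Star A: d = 1/p = 1/0.0156″ = 64.10 pc
Star A: M = m − 5 log₁₀ d + 5 = 9.66 − 5·1.8069 + 5 = 5.626
Star B: M = m − 5 log₁₀ d + 5 = 18.22 − 5·2.3541 + 5 = 11.449
ΔM = M_A − M_B = 5.626 − (11.449) = -5.824; smaller M is more luminous → Star A.
L ratio = 10^(0.4 |ΔM|) = 10^2.330 = 213.6

Star A is more luminous, by a factor of 214.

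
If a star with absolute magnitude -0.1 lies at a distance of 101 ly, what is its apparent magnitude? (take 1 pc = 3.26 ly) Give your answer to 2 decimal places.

m ≈ 2.36

d = 101 ly / 3.26 = 30.98 pc
m = M + 5 log₁₀ d − 5 = -0.1 + 5·1.4911 − 5 = 2.356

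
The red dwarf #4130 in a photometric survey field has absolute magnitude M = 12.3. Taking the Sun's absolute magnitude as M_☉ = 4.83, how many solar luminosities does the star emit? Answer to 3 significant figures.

M − M_☉ = 12.3 − 4.83 = 7.470
L/L_☉ = 10^(−0.4 (M − M_☉)) = 10^-2.988 = 1.028×10^-3

L/L_☉ ≈ 1.03×10^-3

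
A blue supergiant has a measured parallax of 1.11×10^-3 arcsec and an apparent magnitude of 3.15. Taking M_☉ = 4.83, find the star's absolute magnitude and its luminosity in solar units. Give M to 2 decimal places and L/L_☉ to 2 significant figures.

d = 1/p = 1/1.11×10^-3″ = 900.9 pc
M = m − 5 log₁₀ d + 5 = 3.15 − 5·2.9547 + 5 = -6.623
M − M_☉ = -6.623 − 4.83 = -11.453
L/L_☉ = 10^(−0.4 × -11.453) = 38140

M ≈ -6.62; L/L_☉ ≈ 38000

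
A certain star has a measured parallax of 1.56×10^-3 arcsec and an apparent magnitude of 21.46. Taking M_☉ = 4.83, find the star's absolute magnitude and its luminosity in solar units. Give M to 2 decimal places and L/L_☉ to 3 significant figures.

d = 1/p = 1/1.56×10^-3″ = 641.0 pc
M = m − 5 log₁₀ d + 5 = 21.46 − 5·2.8069 + 5 = 12.426
M − M_☉ = 12.426 − 4.83 = 7.596
L/L_☉ = 10^(−0.4 × 7.596) = 9.157×10^-4

M ≈ 12.43; L/L_☉ ≈ 9.16×10^-4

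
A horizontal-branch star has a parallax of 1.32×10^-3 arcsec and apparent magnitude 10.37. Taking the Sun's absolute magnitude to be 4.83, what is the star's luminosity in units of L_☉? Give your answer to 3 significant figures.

d = 1/p = 1/1.32×10^-3″ = 757.6 pc
M = m − 5 log₁₀ d + 5 = 10.37 − 5·2.8794 + 5 = 0.973
M − M_☉ = 0.973 − 4.83 = -3.857
L/L_☉ = 10^(−0.4 × -3.857) = 34.90

L/L_☉ ≈ 34.9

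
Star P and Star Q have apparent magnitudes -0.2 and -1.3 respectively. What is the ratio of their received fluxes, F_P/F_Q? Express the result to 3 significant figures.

F_P/F_Q ≈ 0.363

Δm = -0.2 − (-1.3) = 1.1
Flux ratio = 10^(−0.4 Δm) = 10^(−0.4 × 1.1) = 10^-0.440 = 0.3631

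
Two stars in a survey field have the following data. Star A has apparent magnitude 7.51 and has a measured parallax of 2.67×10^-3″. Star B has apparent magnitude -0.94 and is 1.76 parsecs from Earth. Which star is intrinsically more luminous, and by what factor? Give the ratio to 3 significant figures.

Star A: d = 1/p = 1/2.67×10^-3″ = 374.5 pc
Star A: M = m − 5 log₁₀ d + 5 = 7.51 − 5·2.5735 + 5 = -0.357
Star B: M = m − 5 log₁₀ d + 5 = -0.94 − 5·0.2455 + 5 = 2.832
ΔM = M_A − M_B = -0.357 − (2.832) = -3.190; smaller M is more luminous → Star A.
L ratio = 10^(0.4 |ΔM|) = 10^1.276 = 18.88

Star A is more luminous, by a factor of 18.9.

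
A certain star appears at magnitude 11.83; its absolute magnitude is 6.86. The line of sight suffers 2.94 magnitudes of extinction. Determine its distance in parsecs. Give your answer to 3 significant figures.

d ≈ 25.5 pc

m − M = 5 log₁₀(d/10 pc) + A  ⇒  11.83 − (6.86) − 2.94 = 5 log₁₀(d/10)
2.030 = 5 log₁₀(d/10)
log₁₀ d = (m − M − A)/5 + 1 = 1.4060
d = 10^1.4060 = 25.47 pc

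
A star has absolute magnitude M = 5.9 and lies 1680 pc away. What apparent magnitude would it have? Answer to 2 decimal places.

m = M + 5 log₁₀ d − 5 = 5.9 + 5·3.2253 − 5 = 17.027

m ≈ 17.03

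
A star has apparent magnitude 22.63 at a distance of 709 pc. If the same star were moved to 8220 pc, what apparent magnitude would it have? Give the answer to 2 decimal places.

m ≈ 27.95

Flux ∝ 1/d², so Δm = 5 log₁₀(d₂/d₁) = 5 log₁₀(8220/709) = 5.321
m₂ = m₁ + Δm = 22.63 + (5.321) = 27.951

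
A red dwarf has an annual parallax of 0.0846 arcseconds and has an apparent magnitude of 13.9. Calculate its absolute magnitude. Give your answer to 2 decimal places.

d = 1/p = 1/0.0846″ = 11.82 pc
5 log₁₀(d/10 pc) = 5 log₁₀(11.82) − 5 = 0.363
M = m − 5 log₁₀(d/10) = 13.9 − 0.363 = 13.537

M ≈ 13.54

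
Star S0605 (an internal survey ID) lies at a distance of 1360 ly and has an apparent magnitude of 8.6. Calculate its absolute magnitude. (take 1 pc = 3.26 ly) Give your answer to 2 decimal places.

M ≈ 0.50

d = 1360 ly / 3.26 = 417.2 pc
5 log₁₀(d/10 pc) = 5 log₁₀(417.2) − 5 = 8.102
M = m − 5 log₁₀(d/10) = 8.6 − 8.102 = 0.498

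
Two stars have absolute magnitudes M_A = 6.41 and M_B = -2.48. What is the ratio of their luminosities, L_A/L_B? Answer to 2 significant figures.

L_A/L_B ≈ 2.8×10^-4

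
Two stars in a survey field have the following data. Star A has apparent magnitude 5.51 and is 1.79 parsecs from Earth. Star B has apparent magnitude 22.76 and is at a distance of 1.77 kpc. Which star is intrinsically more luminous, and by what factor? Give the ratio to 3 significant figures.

Star A is more luminous, by a factor of 8.12.

Star A: M = m − 5 log₁₀ d + 5 = 5.51 − 5·0.2529 + 5 = 9.246
Star B: d = 1.77 kpc = 1770 pc
Star B: M = m − 5 log₁₀ d + 5 = 22.76 − 5·3.2480 + 5 = 11.520
ΔM = M_A − M_B = 9.246 − (11.520) = -2.274; smaller M is more luminous → Star A.
L ratio = 10^(0.4 |ΔM|) = 10^0.910 = 8.124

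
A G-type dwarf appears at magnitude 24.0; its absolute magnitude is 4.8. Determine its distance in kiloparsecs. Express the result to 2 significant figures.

Distance modulus: m − M = 24.0 − (4.8) = 19.200
m − M = 5 log₁₀ d − 5
log₁₀ d = (m − M)/5 + 1 = 4.8400
d = 10^4.8400 = 69180 pc
= 69.18 kpc

d ≈ 69 kpc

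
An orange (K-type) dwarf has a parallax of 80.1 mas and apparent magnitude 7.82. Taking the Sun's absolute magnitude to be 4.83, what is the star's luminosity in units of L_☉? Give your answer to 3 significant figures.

d = 1/p = 1000/80.1 mas = 12.48 pc
M = m − 5 log₁₀ d + 5 = 7.82 − 5·1.0964 + 5 = 7.338
M − M_☉ = 7.338 − 4.83 = 2.508
L/L_☉ = 10^(−0.4 × 2.508) = 0.09925

L/L_☉ ≈ 0.0993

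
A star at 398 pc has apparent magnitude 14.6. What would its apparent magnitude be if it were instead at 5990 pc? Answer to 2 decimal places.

m ≈ 20.49

Flux ∝ 1/d², so Δm = 5 log₁₀(d₂/d₁) = 5 log₁₀(5990/398) = 5.888
m₂ = m₁ + Δm = 14.6 + (5.888) = 20.488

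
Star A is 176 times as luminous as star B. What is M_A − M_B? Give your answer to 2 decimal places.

M_A − M_B ≈ -5.61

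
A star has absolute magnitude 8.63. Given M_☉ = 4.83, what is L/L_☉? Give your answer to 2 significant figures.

L/L_☉ ≈ 0.030

M − M_☉ = 8.63 − 4.83 = 3.800
L/L_☉ = 10^(−0.4 (M − M_☉)) = 10^-1.520 = 0.03020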